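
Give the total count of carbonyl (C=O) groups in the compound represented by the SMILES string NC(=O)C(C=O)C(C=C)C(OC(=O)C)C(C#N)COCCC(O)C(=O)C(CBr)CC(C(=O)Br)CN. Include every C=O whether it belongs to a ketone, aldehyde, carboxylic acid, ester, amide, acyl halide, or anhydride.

5

H2NCO: amide, 1 C=O (running total 1).
CH(CHO): aldehyde, 1 C=O (running total 2).
CH(OCOCH3): ester, 1 C=O (running total 3).
CO: ketone, 1 C=O (running total 4).
CH(COBr): acyl halide, 1 C=O (running total 5).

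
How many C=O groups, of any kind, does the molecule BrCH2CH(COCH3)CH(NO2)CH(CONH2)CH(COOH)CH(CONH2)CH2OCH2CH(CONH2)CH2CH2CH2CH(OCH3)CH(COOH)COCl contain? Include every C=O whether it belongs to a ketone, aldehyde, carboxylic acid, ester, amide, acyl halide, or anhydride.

7

CH(COCH3): ketone, 1 C=O (running total 1).
CH(CONH2): amide, 1 C=O (running total 2).
CH(COOH): carboxylic acid, 1 C=O (running total 3).
CH(CONH2): amide, 1 C=O (running total 4).
CH(CONH2): amide, 1 C=O (running total 5).
CH(COOH): carboxylic acid, 1 C=O (running total 6).
COCl: acyl halide, 1 C=O (running total 7).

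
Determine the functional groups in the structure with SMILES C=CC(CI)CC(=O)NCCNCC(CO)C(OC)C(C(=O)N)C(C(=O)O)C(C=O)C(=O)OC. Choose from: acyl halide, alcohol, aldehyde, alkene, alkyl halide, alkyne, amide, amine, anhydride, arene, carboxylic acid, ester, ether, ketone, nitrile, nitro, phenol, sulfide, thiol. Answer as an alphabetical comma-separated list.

Taking each segment in turn:
  CH2=CH: C=C double bond → alkene.
  CH(CH2I): pendant –CH2X: halogen on sp³ carbon → alkyl halide.
  CH2CONHCH2: –C(=O)–N– linkage → amide (the N is not an amine).
  CH2NHCH2: C–N–C with sp³ carbons and no adjacent C=O → amine (secondary).
  CH(CH2OH): pendant –CH2OH on an sp³ backbone C → alcohol.
  CH(OCH3): pendant –OCH3: C–O–C with sp³ C, no adjacent C=O → ether.
  CH(CONH2): pendant –CONH2: carbonyl C bonded to C and N → amide.
  CH(COOH): pendant –COOH: carbonyl C bonded to C and –OH → carboxylic acid.
  CH(CHO): pendant –CHO: carbonyl C bonded to C and H → aldehyde.
  COOCH3: –C(=O)OCH3: carbonyl C bonded to C and to –OCH3 → ester (not ketone + ether).

alcohol, aldehyde, alkene, alkyl halide, amide, amine, carboxylic acid, ester, ether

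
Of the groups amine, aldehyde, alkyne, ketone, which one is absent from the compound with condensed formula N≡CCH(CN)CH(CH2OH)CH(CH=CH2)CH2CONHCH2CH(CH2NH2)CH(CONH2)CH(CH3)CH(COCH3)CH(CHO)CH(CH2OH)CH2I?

ketone: present (CH(COCH3) — pendant –COCH3: carbonyl C bonded to two carbons → ketone).
amine: present (CH(CH2NH2) — pendant –CH2NH2: N on sp³ C, no adjacent C=O → amine).
aldehyde: present (CH(CHO) — pendant –CHO: carbonyl C bonded to C and H → aldehyde).
alkyne: absent. In each of N≡C and CH(CN), the triple bond is C≡N, not C≡C, so it is a nitrile.

alkyne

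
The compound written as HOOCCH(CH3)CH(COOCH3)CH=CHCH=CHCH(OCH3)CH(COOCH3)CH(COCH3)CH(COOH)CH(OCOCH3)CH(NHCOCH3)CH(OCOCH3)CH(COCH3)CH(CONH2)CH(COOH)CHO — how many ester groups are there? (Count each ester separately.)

4

–COOH: carbonyl C bonded to –OH and C → carboxylic acid (the –OH is not a separate alcohol).
pendant –COOCH3: carbonyl C bonded to C and –OCH3 → ester.
C=C double bond → alkene.
C=C double bond → alkene.
pendant –OCH3: C–O–C with sp³ C, no adjacent C=O → ether.
pendant –COOCH3: carbonyl C bonded to C and –OCH3 → ester.
pendant –COCH3: carbonyl C bonded to two carbons → ketone.
pendant –COOH: carbonyl C bonded to C and –OH → carboxylic acid.
pendant –OC(=O)CH3: an acyloxy group → ester.
pendant –NHC(=O)CH3: N bonded to a carbonyl → amide (not amine).
pendant –OC(=O)CH3: an acyloxy group → ester.
pendant –COCH3: carbonyl C bonded to two carbons → ketone.
pendant –CONH2: carbonyl C bonded to C and N → amide.
pendant –COOH: carbonyl C bonded to C and –OH → carboxylic acid.
terminal –CHO: carbonyl C bonded to H and C → aldehyde.
Ester appears at: CH(COOCH3), CH(COOCH3), CH(OCOCH3), CH(OCOCH3) → 4.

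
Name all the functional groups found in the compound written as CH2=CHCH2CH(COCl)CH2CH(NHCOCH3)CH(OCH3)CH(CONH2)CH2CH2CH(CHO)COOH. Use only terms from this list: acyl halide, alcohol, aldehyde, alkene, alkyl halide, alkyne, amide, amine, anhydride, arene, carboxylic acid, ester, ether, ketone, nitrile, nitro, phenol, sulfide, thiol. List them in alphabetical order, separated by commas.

acyl halide, aldehyde, alkene, amide, carboxylic acid, ether

Reading the structure from left to right:
  CH2=CH: C=C double bond → alkene.
  CH(COCl): pendant –C(=O)X: carbonyl C bonded to C and halogen → acyl halide.
  CH(NHCOCH3): pendant –NHC(=O)CH3: N bonded to a carbonyl → amide (not amine).
  CH(OCH3): pendant –OCH3: C–O–C with sp³ C, no adjacent C=O → ether.
  CH(CONH2): pendant –CONH2: carbonyl C bonded to C and N → amide.
  CH(CHO): pendant –CHO: carbonyl C bonded to C and H → aldehyde.
  COOH: –COOH: carbonyl C bonded to –OH and C → carboxylic acid (the –OH is not a separate alcohol).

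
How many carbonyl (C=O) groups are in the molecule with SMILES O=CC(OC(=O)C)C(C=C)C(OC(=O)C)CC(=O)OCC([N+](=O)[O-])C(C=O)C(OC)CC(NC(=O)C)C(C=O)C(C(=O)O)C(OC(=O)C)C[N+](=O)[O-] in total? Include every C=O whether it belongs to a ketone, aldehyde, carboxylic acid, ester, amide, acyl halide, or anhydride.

9

OHC: aldehyde, 1 C=O (running total 1).
CH(OCOCH3): ester, 1 C=O (running total 2).
CH(OCOCH3): ester, 1 C=O (running total 3).
CH2COOCH2: ester, 1 C=O (running total 4).
CH(CHO): aldehyde, 1 C=O (running total 5).
CH(NHCOCH3): amide, 1 C=O (running total 6).
CH(CHO): aldehyde, 1 C=O (running total 7).
CH(COOH): carboxylic acid, 1 C=O (running total 8).
CH(OCOCH3): ester, 1 C=O (running total 9).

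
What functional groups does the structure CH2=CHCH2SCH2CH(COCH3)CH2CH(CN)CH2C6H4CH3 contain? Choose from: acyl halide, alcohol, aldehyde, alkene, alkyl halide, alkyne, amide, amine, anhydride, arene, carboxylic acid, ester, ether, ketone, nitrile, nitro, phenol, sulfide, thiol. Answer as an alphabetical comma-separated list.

alkene, arene, ketone, nitrile, sulfide

C=C double bond → alkene.
C–S–C linkage → sulfide (thioether).
pendant –COCH3: carbonyl C bonded to two carbons → ketone.
pendant –C≡N: nitrile.
para-disubstituted benzene ring → arene.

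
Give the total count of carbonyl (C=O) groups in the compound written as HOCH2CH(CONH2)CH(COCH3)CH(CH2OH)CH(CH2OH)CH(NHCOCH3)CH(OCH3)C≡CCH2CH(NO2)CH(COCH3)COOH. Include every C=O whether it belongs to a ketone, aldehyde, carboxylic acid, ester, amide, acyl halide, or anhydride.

5

CH(CONH2): amide, 1 C=O (running total 1).
CH(COCH3): ketone, 1 C=O (running total 2).
CH(NHCOCH3): amide, 1 C=O (running total 3).
CH(COCH3): ketone, 1 C=O (running total 4).
COOH: carboxylic acid, 1 C=O (running total 5).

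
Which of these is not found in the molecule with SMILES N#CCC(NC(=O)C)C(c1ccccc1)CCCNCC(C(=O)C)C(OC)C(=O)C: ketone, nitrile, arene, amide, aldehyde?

amide: present (CH(NHCOCH3) — pendant –NHC(=O)CH3: N bonded to a carbonyl → amide (not amine)).
arene: present (CH(C6H5) — pendant –C6H5: benzene ring → arene).
nitrile: present (N≡C — N≡C–: carbon triple-bonded to nitrogen → nitrile).
ketone: present (CH(COCH3) — pendant –COCH3: carbonyl C bonded to two carbons → ketone).
aldehyde: absent. In each of CH(COCH3) and CO, the carbonyl carbon is bonded to two carbons, so it is a ketone, not an aldehyde.

aldehyde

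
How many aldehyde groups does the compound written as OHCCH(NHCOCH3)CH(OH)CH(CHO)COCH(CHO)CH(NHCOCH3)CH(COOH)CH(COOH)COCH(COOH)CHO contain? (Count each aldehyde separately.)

Reading the structure from left to right:
  OHC: terminal –CHO: carbonyl C bonded to H and C → aldehyde.
  CH(NHCOCH3): pendant –NHC(=O)CH3: N bonded to a carbonyl → amide (not amine).
  CH(OH): –OH on an sp³ carbon → alcohol (secondary).
  CH(CHO): pendant –CHO: carbonyl C bonded to C and H → aldehyde.
  CO: –C(=O)– with carbon on both sides → ketone.
  CH(CHO): pendant –CHO: carbonyl C bonded to C and H → aldehyde.
  CH(NHCOCH3): pendant –NHC(=O)CH3: N bonded to a carbonyl → amide (not amine).
  CH(COOH): pendant –COOH: carbonyl C bonded to C and –OH → carboxylic acid.
  CH(COOH): pendant –COOH: carbonyl C bonded to C and –OH → carboxylic acid.
  CO: –C(=O)– with carbon on both sides → ketone.
  CH(COOH): pendant –COOH: carbonyl C bonded to C and –OH → carboxylic acid.
  CHO: terminal –CHO: carbonyl C bonded to H and C → aldehyde.
Aldehyde appears at: OHC, CH(CHO), CH(CHO), CHO → 4.

4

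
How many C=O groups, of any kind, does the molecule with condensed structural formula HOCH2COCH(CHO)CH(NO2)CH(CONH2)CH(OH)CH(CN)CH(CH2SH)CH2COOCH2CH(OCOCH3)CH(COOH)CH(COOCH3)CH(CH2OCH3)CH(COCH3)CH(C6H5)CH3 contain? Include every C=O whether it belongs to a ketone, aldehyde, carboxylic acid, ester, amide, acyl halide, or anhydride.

8

CO: ketone, 1 C=O (running total 1).
CH(CHO): aldehyde, 1 C=O (running total 2).
CH(CONH2): amide, 1 C=O (running total 3).
CH2COOCH2: ester, 1 C=O (running total 4).
CH(OCOCH3): ester, 1 C=O (running total 5).
CH(COOH): carboxylic acid, 1 C=O (running total 6).
CH(COOCH3): ester, 1 C=O (running total 7).
CH(COCH3): ketone, 1 C=O (running total 8).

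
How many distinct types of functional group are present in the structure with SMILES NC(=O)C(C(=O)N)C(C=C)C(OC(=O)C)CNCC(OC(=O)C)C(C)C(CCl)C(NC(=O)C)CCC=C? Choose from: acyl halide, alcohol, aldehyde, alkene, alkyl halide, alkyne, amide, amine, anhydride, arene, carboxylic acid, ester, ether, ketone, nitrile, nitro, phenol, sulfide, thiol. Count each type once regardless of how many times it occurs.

Reading the structure from left to right:
  H2NCO: –C(=O)NH2: carbonyl C bonded to C and to N → amide (the N is not a separate amine).
  CH(CONH2): pendant –CONH2: carbonyl C bonded to C and N → amide.
  CH(CH=CH2): pendant –CH=CH2: C=C double bond → alkene.
  CH(OCOCH3): pendant –OC(=O)CH3: an acyloxy group → ester.
  CH2NHCH2: C–N–C with sp³ carbons and no adjacent C=O → amine (secondary).
  CH(OCOCH3): pendant –OC(=O)CH3: an acyloxy group → ester.
  CH(CH2Cl): pendant –CH2X: halogen on sp³ carbon → alkyl halide.
  CH(NHCOCH3): pendant –NHC(=O)CH3: N bonded to a carbonyl → amide (not amine).
  CH=CH2: C=C double bond → alkene.
Distinct types present: alkene, alkyl halide, amide, amine, ester.

5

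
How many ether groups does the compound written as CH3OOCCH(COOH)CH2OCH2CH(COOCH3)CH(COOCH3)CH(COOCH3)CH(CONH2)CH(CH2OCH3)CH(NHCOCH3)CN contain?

CH3O–C(=O)–: carbonyl C bonded to C and to –OCH3 → ester (not ketone + ether).
pendant –COOH: carbonyl C bonded to C and –OH → carboxylic acid.
C–O–C with sp³ carbons on both sides and no adjacent C=O → ether.
pendant –COOCH3: carbonyl C bonded to C and –OCH3 → ester.
pendant –COOCH3: carbonyl C bonded to C and –OCH3 → ester.
pendant –COOCH3: carbonyl C bonded to C and –OCH3 → ester.
pendant –CONH2: carbonyl C bonded to C and N → amide.
pendant –CH2OCH3: C–O–C linkage → ether.
pendant –NHC(=O)CH3: N bonded to a carbonyl → amide (not amine).
–C≡N: carbon triple-bonded to nitrogen → nitrile.
Ether appears at: CH2OCH2, CH(CH2OCH3) → 2.

2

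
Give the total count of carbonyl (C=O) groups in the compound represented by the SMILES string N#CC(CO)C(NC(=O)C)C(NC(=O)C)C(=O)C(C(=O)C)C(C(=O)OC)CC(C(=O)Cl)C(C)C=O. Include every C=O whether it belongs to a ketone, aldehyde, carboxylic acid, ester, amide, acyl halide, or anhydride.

7

CH(NHCOCH3): amide, 1 C=O (running total 1).
CH(NHCOCH3): amide, 1 C=O (running total 2).
CO: ketone, 1 C=O (running total 3).
CH(COCH3): ketone, 1 C=O (running total 4).
CH(COOCH3): ester, 1 C=O (running total 5).
CH(COCl): acyl halide, 1 C=O (running total 6).
CHO: aldehyde, 1 C=O (running total 7).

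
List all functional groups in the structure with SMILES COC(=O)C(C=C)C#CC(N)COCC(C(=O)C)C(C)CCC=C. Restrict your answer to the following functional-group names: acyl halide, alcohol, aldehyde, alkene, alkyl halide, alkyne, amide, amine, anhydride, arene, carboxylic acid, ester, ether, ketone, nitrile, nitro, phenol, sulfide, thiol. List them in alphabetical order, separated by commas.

CH3O–C(=O)–: carbonyl C bonded to C and to –OCH3 → ester (not ketone + ether).
pendant –CH=CH2: C=C double bond → alkene.
C≡C triple bond → alkyne.
–NH2 on an sp³ carbon with no adjacent C=O → amine.
C–O–C with sp³ carbons on both sides and no adjacent C=O → ether.
pendant –COCH3: carbonyl C bonded to two carbons → ketone.
C=C double bond → alkene.

alkene, alkyne, amine, ester, ether, ketone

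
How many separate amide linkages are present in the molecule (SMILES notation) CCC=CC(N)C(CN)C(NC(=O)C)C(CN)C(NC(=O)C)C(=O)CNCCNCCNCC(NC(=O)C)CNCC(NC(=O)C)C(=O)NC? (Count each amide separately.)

Reading the structure from left to right:
  CH=CH: C=C double bond → alkene.
  CH(NH2): –NH2 on an sp³ carbon with no adjacent C=O → amine.
  CH(CH2NH2): pendant –CH2NH2: N on sp³ C, no adjacent C=O → amine.
  CH(NHCOCH3): pendant –NHC(=O)CH3: N bonded to a carbonyl → amide (not amine).
  CH(CH2NH2): pendant –CH2NH2: N on sp³ C, no adjacent C=O → amine.
  CH(NHCOCH3): pendant –NHC(=O)CH3: N bonded to a carbonyl → amide (not amine).
  CO: –C(=O)– with carbon on both sides → ketone.
  CH2NHCH2: C–N–C with sp³ carbons and no adjacent C=O → amine (secondary).
  CH2NHCH2: C–N–C with sp³ carbons and no adjacent C=O → amine (secondary).
  CH2NHCH2: C–N–C with sp³ carbons and no adjacent C=O → amine (secondary).
  CH(NHCOCH3): pendant –NHC(=O)CH3: N bonded to a carbonyl → amide (not amine).
  CH2NHCH2: C–N–C with sp³ carbons and no adjacent C=O → amine (secondary).
  CH(NHCOCH3): pendant –NHC(=O)CH3: N bonded to a carbonyl → amide (not amine).
  CONHCH3: –C(=O)NHCH3: carbonyl C bonded to C and to N → amide (the N is not an amine).
Amide appears at: CH(NHCOCH3), CH(NHCOCH3), CH(NHCOCH3), CH(NHCOCH3), CONHCH3 → 5.

5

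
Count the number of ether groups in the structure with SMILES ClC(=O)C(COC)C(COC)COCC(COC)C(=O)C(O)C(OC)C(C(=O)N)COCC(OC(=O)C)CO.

6

Reading the structure from left to right:
  ClCO: –C(=O)Cl: carbonyl C bonded to C and to a halogen → acyl halide (not alkyl halide).
  CH(CH2OCH3): pendant –CH2OCH3: C–O–C linkage → ether.
  CH(CH2OCH3): pendant –CH2OCH3: C–O–C linkage → ether.
  CH2OCH2: C–O–C with sp³ carbons on both sides and no adjacent C=O → ether.
  CH(CH2OCH3): pendant –CH2OCH3: C–O–C linkage → ether.
  CO: –C(=O)– with carbon on both sides → ketone.
  CH(OH): –OH on an sp³ carbon → alcohol (secondary).
  CH(OCH3): pendant –OCH3: C–O–C with sp³ C, no adjacent C=O → ether.
  CH(CONH2): pendant –CONH2: carbonyl C bonded to C and N → amide.
  CH2OCH2: C–O–C with sp³ carbons on both sides and no adjacent C=O → ether.
  CH(OCOCH3): pendant –OC(=O)CH3: an acyloxy group → ester.
  CH2OH: –OH on an sp³ carbon → alcohol.
Ether appears at: CH(CH2OCH3), CH(CH2OCH3), CH2OCH2, CH(CH2OCH3), CH(OCH3), CH2OCH2 → 6.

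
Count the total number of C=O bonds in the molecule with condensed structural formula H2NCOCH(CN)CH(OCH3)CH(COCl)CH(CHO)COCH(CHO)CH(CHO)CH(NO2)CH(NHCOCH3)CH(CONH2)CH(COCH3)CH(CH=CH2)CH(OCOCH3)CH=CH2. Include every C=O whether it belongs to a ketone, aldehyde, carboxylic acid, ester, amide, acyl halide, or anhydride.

H2NCO: amide, 1 C=O (running total 1).
CH(COCl): acyl halide, 1 C=O (running total 2).
CH(CHO): aldehyde, 1 C=O (running total 3).
CO: ketone, 1 C=O (running total 4).
CH(CHO): aldehyde, 1 C=O (running total 5).
CH(CHO): aldehyde, 1 C=O (running total 6).
CH(NHCOCH3): amide, 1 C=O (running total 7).
CH(CONH2): amide, 1 C=O (running total 8).
CH(COCH3): ketone, 1 C=O (running total 9).
CH(OCOCH3): ester, 1 C=O (running total 10).

10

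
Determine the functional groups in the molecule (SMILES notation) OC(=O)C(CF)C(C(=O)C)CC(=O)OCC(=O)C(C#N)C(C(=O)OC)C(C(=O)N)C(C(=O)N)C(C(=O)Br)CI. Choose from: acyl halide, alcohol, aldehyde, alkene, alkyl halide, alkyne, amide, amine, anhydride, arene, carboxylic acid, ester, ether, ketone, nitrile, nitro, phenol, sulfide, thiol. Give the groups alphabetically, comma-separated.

acyl halide, alkyl halide, amide, carboxylic acid, ester, ketone, nitrile

Working along the chain:
  HOOC: –COOH: carbonyl C bonded to –OH and C → carboxylic acid (the –OH is not a separate alcohol).
  CH(CH2F): pendant –CH2X: halogen on sp³ carbon → alkyl halide.
  CH(COCH3): pendant –COCH3: carbonyl C bonded to two carbons → ketone.
  CH2COOCH2: –C(=O)–O–C with C on the carbonyl side → ester.
  CO: –C(=O)– with carbon on both sides → ketone.
  CH(CN): pendant –C≡N: nitrile.
  CH(COOCH3): pendant –COOCH3: carbonyl C bonded to C and –OCH3 → ester.
  CH(CONH2): pendant –CONH2: carbonyl C bonded to C and N → amide.
  CH(CONH2): pendant –CONH2: carbonyl C bonded to C and N → amide.
  CH(COBr): pendant –C(=O)X: carbonyl C bonded to C and halogen → acyl halide.
  CH2I: halogen on an sp³ carbon → alkyl halide.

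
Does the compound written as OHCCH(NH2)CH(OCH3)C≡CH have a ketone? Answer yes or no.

Reading the structure from left to right:
  OHC: terminal –CHO: carbonyl C bonded to H and C → aldehyde.
  CH(NH2): –NH2 on an sp³ carbon with no adjacent C=O → amine.
  CH(OCH3): pendant –OCH3: C–O–C with sp³ C, no adjacent C=O → ether.
  C≡CH: C≡C triple bond → alkyne.
In OHC, the carbonyl carbon carries an H, so it is an aldehyde, not a ketone.
The groups actually present are: aldehyde, alkyne, amine, ether.

no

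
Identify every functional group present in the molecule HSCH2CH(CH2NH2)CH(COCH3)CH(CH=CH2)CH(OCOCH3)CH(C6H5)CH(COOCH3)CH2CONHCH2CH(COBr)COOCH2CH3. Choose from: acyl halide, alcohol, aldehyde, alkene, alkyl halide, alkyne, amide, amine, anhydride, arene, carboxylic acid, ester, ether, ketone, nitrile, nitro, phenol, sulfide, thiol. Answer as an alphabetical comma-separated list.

acyl halide, alkene, amide, amine, arene, ester, ketone, thiol

–SH on an sp³ carbon → thiol.
pendant –CH2NH2: N on sp³ C, no adjacent C=O → amine.
pendant –COCH3: carbonyl C bonded to two carbons → ketone.
pendant –CH=CH2: C=C double bond → alkene.
pendant –OC(=O)CH3: an acyloxy group → ester.
pendant –C6H5: benzene ring → arene.
pendant –COOCH3: carbonyl C bonded to C and –OCH3 → ester.
–C(=O)–N– linkage → amide (the N is not an amine).
pendant –C(=O)X: carbonyl C bonded to C and halogen → acyl halide.
–C(=O)OCH2CH3: carbonyl C bonded to C and to –OEt → ester.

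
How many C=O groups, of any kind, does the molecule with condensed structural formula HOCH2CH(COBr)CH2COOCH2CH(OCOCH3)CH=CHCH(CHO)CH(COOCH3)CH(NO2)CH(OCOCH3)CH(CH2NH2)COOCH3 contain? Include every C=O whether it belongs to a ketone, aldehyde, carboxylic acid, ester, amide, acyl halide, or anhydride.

CH(COBr): acyl halide, 1 C=O (running total 1).
CH2COOCH2: ester, 1 C=O (running total 2).
CH(OCOCH3): ester, 1 C=O (running total 3).
CH(CHO): aldehyde, 1 C=O (running total 4).
CH(COOCH3): ester, 1 C=O (running total 5).
CH(OCOCH3): ester, 1 C=O (running total 6).
COOCH3: ester, 1 C=O (running total 7).

7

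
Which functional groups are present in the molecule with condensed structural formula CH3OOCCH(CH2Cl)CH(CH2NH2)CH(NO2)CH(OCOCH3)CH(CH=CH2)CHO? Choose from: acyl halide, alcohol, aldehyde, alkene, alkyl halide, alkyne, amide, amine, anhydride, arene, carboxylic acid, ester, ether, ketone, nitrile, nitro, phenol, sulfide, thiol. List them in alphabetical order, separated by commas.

aldehyde, alkene, alkyl halide, amine, ester, nitro

Reading the structure from left to right:
  CH3OOC: CH3O–C(=O)–: carbonyl C bonded to C and to –OCH3 → ester (not ketone + ether).
  CH(CH2Cl): pendant –CH2X: halogen on sp³ carbon → alkyl halide.
  CH(CH2NH2): pendant –CH2NH2: N on sp³ C, no adjacent C=O → amine.
  CH(NO2): –NO2 on an sp³ carbon → nitro (the N=O is not a carbonyl).
  CH(OCOCH3): pendant –OC(=O)CH3: an acyloxy group → ester.
  CH(CH=CH2): pendant –CH=CH2: C=C double bond → alkene.
  CHO: terminal –CHO: carbonyl C bonded to H and C → aldehyde.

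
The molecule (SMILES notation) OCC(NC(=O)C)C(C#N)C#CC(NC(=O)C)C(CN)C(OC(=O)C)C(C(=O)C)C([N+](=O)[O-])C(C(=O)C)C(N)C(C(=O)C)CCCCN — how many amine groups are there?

3

HO– on an sp³ carbon → alcohol.
pendant –NHC(=O)CH3: N bonded to a carbonyl → amide (not amine).
pendant –C≡N: nitrile.
C≡C triple bond → alkyne.
pendant –NHC(=O)CH3: N bonded to a carbonyl → amide (not amine).
pendant –CH2NH2: N on sp³ C, no adjacent C=O → amine.
pendant –OC(=O)CH3: an acyloxy group → ester.
pendant –COCH3: carbonyl C bonded to two carbons → ketone.
–NO2 on an sp³ carbon → nitro (the N=O is not a carbonyl).
pendant –COCH3: carbonyl C bonded to two carbons → ketone.
–NH2 on an sp³ carbon with no adjacent C=O → amine.
pendant –COCH3: carbonyl C bonded to two carbons → ketone.
–NH2 on an sp³ carbon with no adjacent C=O → amine.
Amine appears at: CH(CH2NH2), CH(NH2), CH2NH2 → 3.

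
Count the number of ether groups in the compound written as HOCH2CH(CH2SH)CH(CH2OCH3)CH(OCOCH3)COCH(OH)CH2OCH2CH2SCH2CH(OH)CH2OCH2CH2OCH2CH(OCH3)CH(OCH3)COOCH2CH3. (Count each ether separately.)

Reading the structure from left to right:
  HOCH2: HO– on an sp³ carbon → alcohol.
  CH(CH2SH): pendant –CH2SH → thiol.
  CH(CH2OCH3): pendant –CH2OCH3: C–O–C linkage → ether.
  CH(OCOCH3): pendant –OC(=O)CH3: an acyloxy group → ester.
  CO: –C(=O)– with carbon on both sides → ketone.
  CH(OH): –OH on an sp³ carbon → alcohol (secondary).
  CH2OCH2: C–O–C with sp³ carbons on both sides and no adjacent C=O → ether.
  CH2SCH2: C–S–C linkage → sulfide (thioether).
  CH(OH): –OH on an sp³ carbon → alcohol (secondary).
  CH2OCH2: C–O–C with sp³ carbons on both sides and no adjacent C=O → ether.
  CH2OCH2: C–O–C with sp³ carbons on both sides and no adjacent C=O → ether.
  CH(OCH3): pendant –OCH3: C–O–C with sp³ C, no adjacent C=O → ether.
  CH(OCH3): pendant –OCH3: C–O–C with sp³ C, no adjacent C=O → ether.
  COOCH2CH3: –C(=O)OCH2CH3: carbonyl C bonded to C and to –OEt → ester.
Ether appears at: CH(CH2OCH3), CH2OCH2, CH2OCH2, CH2OCH2, CH(OCH3), CH(OCH3) → 6.

6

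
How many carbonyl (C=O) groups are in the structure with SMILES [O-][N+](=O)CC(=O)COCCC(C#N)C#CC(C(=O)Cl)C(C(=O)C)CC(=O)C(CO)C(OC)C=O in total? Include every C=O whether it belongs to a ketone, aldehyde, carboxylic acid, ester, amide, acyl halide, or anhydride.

5

CO: ketone, 1 C=O (running total 1).
CH(COCl): acyl halide, 1 C=O (running total 2).
CH(COCH3): ketone, 1 C=O (running total 3).
CO: ketone, 1 C=O (running total 4).
CHO: aldehyde, 1 C=O (running total 5).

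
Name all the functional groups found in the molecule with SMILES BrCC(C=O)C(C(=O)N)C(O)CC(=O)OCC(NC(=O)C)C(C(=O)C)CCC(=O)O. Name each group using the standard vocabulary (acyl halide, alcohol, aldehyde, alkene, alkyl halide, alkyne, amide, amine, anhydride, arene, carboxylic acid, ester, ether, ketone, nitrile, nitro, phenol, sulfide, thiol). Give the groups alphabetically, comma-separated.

halogen on an sp³ carbon → alkyl halide.
pendant –CHO: carbonyl C bonded to C and H → aldehyde.
pendant –CONH2: carbonyl C bonded to C and N → amide.
–OH on an sp³ carbon → alcohol (secondary).
–C(=O)–O–C with C on the carbonyl side → ester.
pendant –NHC(=O)CH3: N bonded to a carbonyl → amide (not amine).
pendant –COCH3: carbonyl C bonded to two carbons → ketone.
–COOH: carbonyl C bonded to –OH and C → carboxylic acid (the –OH is not a separate alcohol).

alcohol, aldehyde, alkyl halide, amide, carboxylic acid, ester, ketone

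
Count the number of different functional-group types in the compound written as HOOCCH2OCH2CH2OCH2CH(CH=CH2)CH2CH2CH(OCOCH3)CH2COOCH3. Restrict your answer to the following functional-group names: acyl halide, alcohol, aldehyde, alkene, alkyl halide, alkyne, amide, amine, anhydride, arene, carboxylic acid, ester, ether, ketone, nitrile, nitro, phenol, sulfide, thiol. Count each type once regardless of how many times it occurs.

Working along the chain:
  HOOC: –COOH: carbonyl C bonded to –OH and C → carboxylic acid (the –OH is not a separate alcohol).
  CH2OCH2: C–O–C with sp³ carbons on both sides and no adjacent C=O → ether.
  CH2OCH2: C–O–C with sp³ carbons on both sides and no adjacent C=O → ether.
  CH(CH=CH2): pendant –CH=CH2: C=C double bond → alkene.
  CH(OCOCH3): pendant –OC(=O)CH3: an acyloxy group → ester.
  COOCH3: –C(=O)OCH3: carbonyl C bonded to C and to –OCH3 → ester (not ketone + ether).
Distinct types present: alkene, carboxylic acid, ester, ether.

4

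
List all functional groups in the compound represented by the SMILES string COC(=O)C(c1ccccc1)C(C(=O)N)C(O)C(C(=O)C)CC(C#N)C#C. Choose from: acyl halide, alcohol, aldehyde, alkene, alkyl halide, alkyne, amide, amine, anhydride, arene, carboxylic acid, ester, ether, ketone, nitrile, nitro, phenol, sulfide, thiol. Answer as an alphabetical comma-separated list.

alcohol, alkyne, amide, arene, ester, ketone, nitrile

Taking each segment in turn:
  CH3OOC: CH3O–C(=O)–: carbonyl C bonded to C and to –OCH3 → ester (not ketone + ether).
  CH(C6H5): pendant –C6H5: benzene ring → arene.
  CH(CONH2): pendant –CONH2: carbonyl C bonded to C and N → amide.
  CH(OH): –OH on an sp³ carbon → alcohol (secondary).
  CH(COCH3): pendant –COCH3: carbonyl C bonded to two carbons → ketone.
  CH(CN): pendant –C≡N: nitrile.
  C≡CH: C≡C triple bond → alkyne.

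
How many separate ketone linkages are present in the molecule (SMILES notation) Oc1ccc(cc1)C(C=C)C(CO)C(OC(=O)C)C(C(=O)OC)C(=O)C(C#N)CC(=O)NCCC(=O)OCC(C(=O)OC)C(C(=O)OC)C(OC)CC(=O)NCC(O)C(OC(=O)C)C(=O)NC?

1

–OH attached directly to an aromatic ring → phenol (not alcohol); the ring itself is an arene.
pendant –CH=CH2: C=C double bond → alkene.
pendant –CH2OH on an sp³ backbone C → alcohol.
pendant –OC(=O)CH3: an acyloxy group → ester.
pendant –COOCH3: carbonyl C bonded to C and –OCH3 → ester.
–C(=O)– with carbon on both sides → ketone.
pendant –C≡N: nitrile.
–C(=O)–N– linkage → amide (the N is not an amine).
–C(=O)–O–C with C on the carbonyl side → ester.
pendant –COOCH3: carbonyl C bonded to C and –OCH3 → ester.
pendant –COOCH3: carbonyl C bonded to C and –OCH3 → ester.
pendant –OCH3: C–O–C with sp³ C, no adjacent C=O → ether.
–C(=O)–N– linkage → amide (the N is not an amine).
–OH on an sp³ carbon → alcohol (secondary).
pendant –OC(=O)CH3: an acyloxy group → ester.
–C(=O)NHCH3: carbonyl C bonded to C and to N → amide (the N is not an amine).
Ketone appears at: CO → 1.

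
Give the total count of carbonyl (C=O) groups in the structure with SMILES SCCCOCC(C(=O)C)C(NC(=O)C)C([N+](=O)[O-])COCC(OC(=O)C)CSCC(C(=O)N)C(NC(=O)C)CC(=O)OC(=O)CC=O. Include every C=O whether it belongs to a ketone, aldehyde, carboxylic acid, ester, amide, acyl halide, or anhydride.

CH(COCH3): ketone, 1 C=O (running total 1).
CH(NHCOCH3): amide, 1 C=O (running total 2).
CH(OCOCH3): ester, 1 C=O (running total 3).
CH(CONH2): amide, 1 C=O (running total 4).
CH(NHCOCH3): amide, 1 C=O (running total 5).
CH2CO-O-COCH2: anhydride, 2 C=O (running total 7).
CHO: aldehyde, 1 C=O (running total 8).

8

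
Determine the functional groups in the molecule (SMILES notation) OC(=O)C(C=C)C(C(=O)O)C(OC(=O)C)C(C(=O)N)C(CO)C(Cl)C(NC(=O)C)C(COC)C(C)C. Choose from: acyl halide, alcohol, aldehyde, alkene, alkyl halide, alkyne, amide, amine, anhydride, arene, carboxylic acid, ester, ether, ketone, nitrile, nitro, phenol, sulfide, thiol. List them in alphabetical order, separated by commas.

Taking each segment in turn:
  HOOC: –COOH: carbonyl C bonded to –OH and C → carboxylic acid (the –OH is not a separate alcohol).
  CH(CH=CH2): pendant –CH=CH2: C=C double bond → alkene.
  CH(COOH): pendant –COOH: carbonyl C bonded to C and –OH → carboxylic acid.
  CH(OCOCH3): pendant –OC(=O)CH3: an acyloxy group → ester.
  CH(CONH2): pendant –CONH2: carbonyl C bonded to C and N → amide.
  CH(CH2OH): pendant –CH2OH on an sp³ backbone C → alcohol.
  CH(Cl): halogen on an sp³ carbon → alkyl halide.
  CH(NHCOCH3): pendant –NHC(=O)CH3: N bonded to a carbonyl → amide (not amine).
  CH(CH2OCH3): pendant –CH2OCH3: C–O–C linkage → ether.

alcohol, alkene, alkyl halide, amide, carboxylic acid, ester, ether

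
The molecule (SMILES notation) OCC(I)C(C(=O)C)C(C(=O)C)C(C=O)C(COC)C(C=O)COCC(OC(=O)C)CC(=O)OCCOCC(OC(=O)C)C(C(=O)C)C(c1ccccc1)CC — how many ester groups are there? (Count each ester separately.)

3

Taking each segment in turn:
  HOCH2: HO– on an sp³ carbon → alcohol.
  CH(I): halogen on an sp³ carbon → alkyl halide.
  CH(COCH3): pendant –COCH3: carbonyl C bonded to two carbons → ketone.
  CH(COCH3): pendant –COCH3: carbonyl C bonded to two carbons → ketone.
  CH(CHO): pendant –CHO: carbonyl C bonded to C and H → aldehyde.
  CH(CH2OCH3): pendant –CH2OCH3: C–O–C linkage → ether.
  CH(CHO): pendant –CHO: carbonyl C bonded to C and H → aldehyde.
  CH2OCH2: C–O–C with sp³ carbons on both sides and no adjacent C=O → ether.
  CH(OCOCH3): pendant –OC(=O)CH3: an acyloxy group → ester.
  CH2COOCH2: –C(=O)–O–C with C on the carbonyl side → ester.
  CH2OCH2: C–O–C with sp³ carbons on both sides and no adjacent C=O → ether.
  CH(OCOCH3): pendant –OC(=O)CH3: an acyloxy group → ester.
  CH(COCH3): pendant –COCH3: carbonyl C bonded to two carbons → ketone.
  CH(C6H5): pendant –C6H5: benzene ring → arene.
Ester appears at: CH(OCOCH3), CH2COOCH2, CH(OCOCH3) → 3.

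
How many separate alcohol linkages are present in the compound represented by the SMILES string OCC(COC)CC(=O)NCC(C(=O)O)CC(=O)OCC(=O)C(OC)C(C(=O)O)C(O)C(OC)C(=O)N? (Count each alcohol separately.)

HO– on an sp³ carbon → alcohol.
pendant –CH2OCH3: C–O–C linkage → ether.
–C(=O)–N– linkage → amide (the N is not an amine).
pendant –COOH: carbonyl C bonded to C and –OH → carboxylic acid.
–C(=O)–O–C with C on the carbonyl side → ester.
–C(=O)– with carbon on both sides → ketone.
pendant –OCH3: C–O–C with sp³ C, no adjacent C=O → ether.
pendant –COOH: carbonyl C bonded to C and –OH → carboxylic acid.
–OH on an sp³ carbon → alcohol (secondary).
pendant –OCH3: C–O–C with sp³ C, no adjacent C=O → ether.
–C(=O)NH2: carbonyl C bonded to C and to N → amide (the N is not a separate amine).
Alcohol appears at: HOCH2, CH(OH) → 2.

2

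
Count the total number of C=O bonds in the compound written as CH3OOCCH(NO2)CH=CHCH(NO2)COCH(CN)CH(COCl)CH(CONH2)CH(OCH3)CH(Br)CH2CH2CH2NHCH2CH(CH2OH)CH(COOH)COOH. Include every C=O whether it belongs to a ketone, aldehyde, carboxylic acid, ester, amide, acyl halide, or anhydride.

CH3OOC: ester, 1 C=O (running total 1).
CO: ketone, 1 C=O (running total 2).
CH(COCl): acyl halide, 1 C=O (running total 3).
CH(CONH2): amide, 1 C=O (running total 4).
CH(COOH): carboxylic acid, 1 C=O (running total 5).
COOH: carboxylic acid, 1 C=O (running total 6).

6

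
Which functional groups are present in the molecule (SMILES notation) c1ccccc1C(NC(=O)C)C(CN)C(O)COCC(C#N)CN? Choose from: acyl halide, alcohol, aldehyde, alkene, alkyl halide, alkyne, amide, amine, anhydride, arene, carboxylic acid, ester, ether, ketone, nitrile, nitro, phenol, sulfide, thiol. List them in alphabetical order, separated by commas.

alcohol, amide, amine, arene, ether, nitrile

Reading the structure from left to right:
  C6H5: C6H5– phenyl ring → arene.
  CH(NHCOCH3): pendant –NHC(=O)CH3: N bonded to a carbonyl → amide (not amine).
  CH(CH2NH2): pendant –CH2NH2: N on sp³ C, no adjacent C=O → amine.
  CH(OH): –OH on an sp³ carbon → alcohol (secondary).
  CH2OCH2: C–O–C with sp³ carbons on both sides and no adjacent C=O → ether.
  CH(CN): pendant –C≡N: nitrile.
  CH2NH2: –NH2 on an sp³ carbon with no adjacent C=O → amine.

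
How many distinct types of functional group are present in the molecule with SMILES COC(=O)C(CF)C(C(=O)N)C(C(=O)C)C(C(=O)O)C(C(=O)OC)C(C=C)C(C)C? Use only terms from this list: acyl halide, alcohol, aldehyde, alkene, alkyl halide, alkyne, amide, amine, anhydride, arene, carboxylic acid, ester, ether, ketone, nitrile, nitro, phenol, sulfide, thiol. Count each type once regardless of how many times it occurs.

6

Taking each segment in turn:
  CH3OOC: CH3O–C(=O)–: carbonyl C bonded to C and to –OCH3 → ester (not ketone + ether).
  CH(CH2F): pendant –CH2X: halogen on sp³ carbon → alkyl halide.
  CH(CONH2): pendant –CONH2: carbonyl C bonded to C and N → amide.
  CH(COCH3): pendant –COCH3: carbonyl C bonded to two carbons → ketone.
  CH(COOH): pendant –COOH: carbonyl C bonded to C and –OH → carboxylic acid.
  CH(COOCH3): pendant –COOCH3: carbonyl C bonded to C and –OCH3 → ester.
  CH(CH=CH2): pendant –CH=CH2: C=C double bond → alkene.
Distinct types present: alkene, alkyl halide, amide, carboxylic acid, ester, ketone.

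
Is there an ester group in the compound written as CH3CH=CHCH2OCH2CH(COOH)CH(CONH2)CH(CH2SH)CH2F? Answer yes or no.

C=C double bond → alkene.
C–O–C with sp³ carbons on both sides and no adjacent C=O → ether.
pendant –COOH: carbonyl C bonded to C and –OH → carboxylic acid.
pendant –CONH2: carbonyl C bonded to C and N → amide.
pendant –CH2SH → thiol.
halogen on an sp³ carbon → alkyl halide.
The groups actually present are: alkene, alkyl halide, amide, carboxylic acid, ether, thiol.

no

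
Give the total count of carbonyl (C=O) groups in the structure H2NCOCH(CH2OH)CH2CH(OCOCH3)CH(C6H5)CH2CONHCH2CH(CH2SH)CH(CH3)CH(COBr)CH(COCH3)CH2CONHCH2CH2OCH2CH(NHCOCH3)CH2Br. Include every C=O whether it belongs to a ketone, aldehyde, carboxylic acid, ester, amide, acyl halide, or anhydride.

H2NCO: amide, 1 C=O (running total 1).
CH(OCOCH3): ester, 1 C=O (running total 2).
CH2CONHCH2: amide, 1 C=O (running total 3).
CH(COBr): acyl halide, 1 C=O (running total 4).
CH(COCH3): ketone, 1 C=O (running total 5).
CH2CONHCH2: amide, 1 C=O (running total 6).
CH(NHCOCH3): amide, 1 C=O (running total 7).

7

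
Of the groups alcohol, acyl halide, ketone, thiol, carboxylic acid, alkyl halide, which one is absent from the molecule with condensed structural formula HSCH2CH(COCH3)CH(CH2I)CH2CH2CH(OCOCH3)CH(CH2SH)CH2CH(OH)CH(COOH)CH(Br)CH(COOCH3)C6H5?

acyl halide

alcohol: present (CH(OH) — –OH on an sp³ carbon → alcohol (secondary)).
alkyl halide: present (CH(CH2I) — pendant –CH2X: halogen on sp³ carbon → alkyl halide).
carboxylic acid: present (CH(COOH) — pendant –COOH: carbonyl C bonded to C and –OH → carboxylic acid).
thiol: present (HSCH2 — –SH on an sp³ carbon → thiol).
ketone: present (CH(COCH3) — pendant –COCH3: carbonyl C bonded to two carbons → ketone).
acyl halide: no segment matches this pattern.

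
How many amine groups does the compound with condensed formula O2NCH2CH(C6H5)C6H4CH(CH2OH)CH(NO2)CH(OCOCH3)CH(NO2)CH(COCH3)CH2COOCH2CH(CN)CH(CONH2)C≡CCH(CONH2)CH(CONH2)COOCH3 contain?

0

–NO2 on carbon → nitro group.
pendant –C6H5: benzene ring → arene.
para-disubstituted benzene ring → arene.
pendant –CH2OH on an sp³ backbone C → alcohol.
–NO2 on an sp³ carbon → nitro (the N=O is not a carbonyl).
pendant –OC(=O)CH3: an acyloxy group → ester.
–NO2 on an sp³ carbon → nitro (the N=O is not a carbonyl).
pendant –COCH3: carbonyl C bonded to two carbons → ketone.
–C(=O)–O–C with C on the carbonyl side → ester.
pendant –C≡N: nitrile.
pendant –CONH2: carbonyl C bonded to C and N → amide.
C≡C triple bond → alkyne.
pendant –CONH2: carbonyl C bonded to C and N → amide.
pendant –CONH2: carbonyl C bonded to C and N → amide.
–C(=O)OCH3: carbonyl C bonded to C and to –OCH3 → ester (not ketone + ether).
No segment is a amine: O2NCH2 is nitro, not amine; CH(NO2) is nitro, not amine; CH(NO2) is nitro, not amine. → 0.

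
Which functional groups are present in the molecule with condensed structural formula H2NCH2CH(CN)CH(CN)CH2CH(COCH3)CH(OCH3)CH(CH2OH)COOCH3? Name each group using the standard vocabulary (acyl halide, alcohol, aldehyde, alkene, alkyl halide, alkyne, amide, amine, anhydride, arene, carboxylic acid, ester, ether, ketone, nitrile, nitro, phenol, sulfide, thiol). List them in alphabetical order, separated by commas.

alcohol, amine, ester, ether, ketone, nitrile

Taking each segment in turn:
  H2NCH2: –NH2 on an sp³ carbon with no adjacent C=O → amine.
  CH(CN): pendant –C≡N: nitrile.
  CH(CN): pendant –C≡N: nitrile.
  CH(COCH3): pendant –COCH3: carbonyl C bonded to two carbons → ketone.
  CH(OCH3): pendant –OCH3: C–O–C with sp³ C, no adjacent C=O → ether.
  CH(CH2OH): pendant –CH2OH on an sp³ backbone C → alcohol.
  COOCH3: –C(=O)OCH3: carbonyl C bonded to C and to –OCH3 → ester (not ketone + ether).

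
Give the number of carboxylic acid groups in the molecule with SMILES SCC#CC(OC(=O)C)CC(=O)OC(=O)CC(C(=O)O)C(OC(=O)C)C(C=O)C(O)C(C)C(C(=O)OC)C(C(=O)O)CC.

2

Taking each segment in turn:
  HSCH2: –SH on an sp³ carbon → thiol.
  C≡C: C≡C triple bond → alkyne.
  CH(OCOCH3): pendant –OC(=O)CH3: an acyloxy group → ester.
  CH2CO-O-COCH2: two acyl groups sharing one oxygen, –C(=O)–O–C(=O)– → anhydride.
  CH(COOH): pendant –COOH: carbonyl C bonded to C and –OH → carboxylic acid.
  CH(OCOCH3): pendant –OC(=O)CH3: an acyloxy group → ester.
  CH(CHO): pendant –CHO: carbonyl C bonded to C and H → aldehyde.
  CH(OH): –OH on an sp³ carbon → alcohol (secondary).
  CH(COOCH3): pendant –COOCH3: carbonyl C bonded to C and –OCH3 → ester.
  CH(COOH): pendant –COOH: carbonyl C bonded to C and –OH → carboxylic acid.
Carboxylic acid appears at: CH(COOH), CH(COOH) → 2.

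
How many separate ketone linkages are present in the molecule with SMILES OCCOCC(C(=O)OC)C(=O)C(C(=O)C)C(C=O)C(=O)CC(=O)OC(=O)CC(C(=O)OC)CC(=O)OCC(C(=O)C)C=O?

HO– on an sp³ carbon → alcohol.
C–O–C with sp³ carbons on both sides and no adjacent C=O → ether.
pendant –COOCH3: carbonyl C bonded to C and –OCH3 → ester.
–C(=O)– with carbon on both sides → ketone.
pendant –COCH3: carbonyl C bonded to two carbons → ketone.
pendant –CHO: carbonyl C bonded to C and H → aldehyde.
–C(=O)– with carbon on both sides → ketone.
two acyl groups sharing one oxygen, –C(=O)–O–C(=O)– → anhydride.
pendant –COOCH3: carbonyl C bonded to C and –OCH3 → ester.
–C(=O)–O–C with C on the carbonyl side → ester.
pendant –COCH3: carbonyl C bonded to two carbons → ketone.
terminal –CHO: carbonyl C bonded to H and C → aldehyde.
Ketone appears at: CO, CH(COCH3), CO, CH(COCH3) → 4.

4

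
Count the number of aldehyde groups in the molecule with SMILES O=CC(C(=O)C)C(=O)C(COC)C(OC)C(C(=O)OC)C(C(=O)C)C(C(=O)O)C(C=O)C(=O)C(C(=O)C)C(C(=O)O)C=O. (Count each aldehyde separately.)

Reading the structure from left to right:
  OHC: terminal –CHO: carbonyl C bonded to H and C → aldehyde.
  CH(COCH3): pendant –COCH3: carbonyl C bonded to two carbons → ketone.
  CO: –C(=O)– with carbon on both sides → ketone.
  CH(CH2OCH3): pendant –CH2OCH3: C–O–C linkage → ether.
  CH(OCH3): pendant –OCH3: C–O–C with sp³ C, no adjacent C=O → ether.
  CH(COOCH3): pendant –COOCH3: carbonyl C bonded to C and –OCH3 → ester.
  CH(COCH3): pendant –COCH3: carbonyl C bonded to two carbons → ketone.
  CH(COOH): pendant –COOH: carbonyl C bonded to C and –OH → carboxylic acid.
  CH(CHO): pendant –CHO: carbonyl C bonded to C and H → aldehyde.
  CO: –C(=O)– with carbon on both sides → ketone.
  CH(COCH3): pendant –COCH3: carbonyl C bonded to two carbons → ketone.
  CH(COOH): pendant –COOH: carbonyl C bonded to C and –OH → carboxylic acid.
  CHO: terminal –CHO: carbonyl C bonded to H and C → aldehyde.
Aldehyde appears at: OHC, CH(CHO), CHO → 3.

3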